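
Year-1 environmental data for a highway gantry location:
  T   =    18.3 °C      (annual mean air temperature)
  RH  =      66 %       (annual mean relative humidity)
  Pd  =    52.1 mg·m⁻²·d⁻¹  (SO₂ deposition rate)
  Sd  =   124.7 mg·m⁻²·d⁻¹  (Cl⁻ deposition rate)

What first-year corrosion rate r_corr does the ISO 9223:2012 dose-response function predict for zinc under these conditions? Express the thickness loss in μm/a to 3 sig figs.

r_corr = 3.05 μm/a

zinc: f(T) = -0.071·(T−10) [T>10 °C] = -0.5893
  Pd branch = 0.0129·Pd^0.44·e^(0.046·RH+f) = 0.8484 μm/a
  Sd branch = 0.0175·Sd^0.57·e^(0.008·RH+0.085·T) = 2.201 μm/a
  r_corr = 0.8484 + 2.201 = 3.049 μm/a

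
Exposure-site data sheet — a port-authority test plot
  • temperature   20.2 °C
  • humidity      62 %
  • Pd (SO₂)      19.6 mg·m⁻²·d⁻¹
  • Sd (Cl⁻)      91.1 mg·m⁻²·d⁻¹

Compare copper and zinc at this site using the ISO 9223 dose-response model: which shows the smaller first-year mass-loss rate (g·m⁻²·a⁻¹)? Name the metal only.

copper

copper: temperature factor f = -0.080·(10.2) = -0.8160
  sulphur-dioxide contribution → 0.197 μm/a
  chloride contribution → 0.869 μm/a
  ⇒ r_corr(copper) = 1.066 μm/a
  mass loss = 1.066 μm/a × 8.96 g/cm³ = 9.551 g·m⁻²·a⁻¹
zinc: T>10 °C ⇒ hinge -0.071·(20.2−10) = -0.7242
  sulphur-dioxide contribution → 0.4011 μm/a
  chloride contribution → 2.094 μm/a
  total first-year rate 2.496 μm/a
  mass loss = 2.496 μm/a × 7.14 g/cm³ = 17.82 g·m⁻²·a⁻¹
Ordering by g·m⁻²·a⁻¹: zinc (17.8) > copper (9.55)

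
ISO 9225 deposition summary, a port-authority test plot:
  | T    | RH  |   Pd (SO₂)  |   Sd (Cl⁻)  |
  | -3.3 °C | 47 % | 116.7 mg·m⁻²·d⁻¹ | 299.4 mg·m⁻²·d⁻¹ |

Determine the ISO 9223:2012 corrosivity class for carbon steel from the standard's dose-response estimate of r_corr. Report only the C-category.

C2

carbon steel: T≤10 °C ⇒ hinge +0.150·(-3.3−10) = -1.9950
  Pd branch = 1.77·Pd^0.52·e^(0.02·RH+f) = 7.323 μm/a
  Cl⁻ term: 0.102·299.4^0.62·exp(0.033·47+0.04·-3.3) = 14.46
  r_corr = 7.323 + 14.46 = 21.78 μm/a
Category bounds: 1.3…25 μm/a bracket r_corr ⇒ C2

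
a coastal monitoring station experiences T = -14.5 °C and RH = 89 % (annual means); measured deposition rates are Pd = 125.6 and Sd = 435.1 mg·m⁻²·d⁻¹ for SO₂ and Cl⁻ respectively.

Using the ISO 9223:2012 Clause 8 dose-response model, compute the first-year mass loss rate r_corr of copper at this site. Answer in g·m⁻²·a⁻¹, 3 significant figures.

r_corr = 7.19 g·m⁻²·a⁻¹

copper: temperature factor f = +0.126·(-24.5) = -3.0870
  sulphur-dioxide contribution → 0.1621 μm/a
  chloride contribution → 0.6398 μm/a
  ⇒ r_corr(copper) = 0.8019 μm/a
Convert to mass loss: 0.8019 μm/a × 8.96 g/cm³ = 7.185 g·m⁻²·a⁻¹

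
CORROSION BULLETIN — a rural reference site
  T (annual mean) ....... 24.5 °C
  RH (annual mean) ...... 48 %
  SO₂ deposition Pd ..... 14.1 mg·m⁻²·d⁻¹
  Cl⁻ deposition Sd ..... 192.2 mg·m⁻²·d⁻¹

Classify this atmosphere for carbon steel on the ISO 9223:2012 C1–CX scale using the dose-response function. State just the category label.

C3

carbon steel: f(T) = -0.054·(T−10) [T>10 °C] = -0.7830
  sulphur-dioxide contribution → 8.364 μm/a
  chloride contribution → 34.52 μm/a
  ⇒ r_corr(carbon steel) = 42.88 μm/a
ISO 9223 Table 2 (carbon steel): 25 < 42.9 ≤ 50 μm/a ⇒ C3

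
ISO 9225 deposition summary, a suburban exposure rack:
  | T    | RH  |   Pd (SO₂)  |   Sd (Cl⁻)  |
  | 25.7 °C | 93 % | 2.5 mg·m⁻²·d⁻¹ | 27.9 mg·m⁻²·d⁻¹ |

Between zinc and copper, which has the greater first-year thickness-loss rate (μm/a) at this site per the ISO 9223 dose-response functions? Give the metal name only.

copper

zinc: temperature factor f = -0.071·(15.7) = -1.1147
  sulphur-dioxide contribution → 0.4565 μm/a
  chloride contribution → 2.182 μm/a
  ⇒ r_corr(zinc) = 2.639 μm/a
copper: temperature factor f = -0.080·(15.7) = -1.2560
  sulphur-dioxide contribution → 0.4626 μm/a
  chloride contribution → 2.523 μm/a
  ⇒ r_corr(copper) = 2.986 μm/a
Ordering by μm/a: copper (2.99) > zinc (2.64)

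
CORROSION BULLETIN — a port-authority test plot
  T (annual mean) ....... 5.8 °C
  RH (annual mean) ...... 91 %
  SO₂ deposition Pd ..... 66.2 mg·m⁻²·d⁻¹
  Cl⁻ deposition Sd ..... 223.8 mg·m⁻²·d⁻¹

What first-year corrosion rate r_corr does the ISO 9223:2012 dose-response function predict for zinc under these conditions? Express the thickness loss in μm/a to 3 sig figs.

r_corr = 5.87 μm/a

zinc: T≤10 °C ⇒ hinge +0.038·(5.8−10) = -0.1596
  SO₂ term: 0.0129·66.2^0.44·exp(0.046·91-0.1596) = 4.575
  Sd branch = 0.0175·Sd^0.57·e^(0.008·RH+0.085·T) = 1.296 μm/a
  r_corr = 4.575 + 1.296 = 5.872 μm/a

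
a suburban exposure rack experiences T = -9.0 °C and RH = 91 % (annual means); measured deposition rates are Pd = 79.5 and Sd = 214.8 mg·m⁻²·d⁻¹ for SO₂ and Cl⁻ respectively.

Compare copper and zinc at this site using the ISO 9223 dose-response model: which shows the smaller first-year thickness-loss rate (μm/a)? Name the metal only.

copper

copper: f(T) = +0.126·(T−10) [T≤10 °C] = -2.3940
  sulphur-dioxide contribution → 0.3239 μm/a
  chloride contribution → 0.744 μm/a
  total first-year rate 1.068 μm/a
zinc: f(T) = +0.038·(T−10) [T≤10 °C] = -0.7220
  sulphur-dioxide contribution → 2.826 μm/a
  chloride contribution → 0.3599 μm/a
  total first-year rate 3.186 μm/a
Ordering by μm/a: zinc (3.19) > copper (1.07)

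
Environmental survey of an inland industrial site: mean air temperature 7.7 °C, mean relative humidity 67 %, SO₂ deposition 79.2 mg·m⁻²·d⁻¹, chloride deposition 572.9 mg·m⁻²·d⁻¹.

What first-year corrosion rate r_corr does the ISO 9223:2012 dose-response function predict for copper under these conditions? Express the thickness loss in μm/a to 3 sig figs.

copper: temperature factor f = +0.126·(-2.3) = -0.2898
  sulphur-dioxide contribution → 0.6439 μm/a
  chloride contribution → 0.9264 μm/a
  ⇒ r_corr(copper) = 1.57 μm/a

r_corr = 1.57 μm/a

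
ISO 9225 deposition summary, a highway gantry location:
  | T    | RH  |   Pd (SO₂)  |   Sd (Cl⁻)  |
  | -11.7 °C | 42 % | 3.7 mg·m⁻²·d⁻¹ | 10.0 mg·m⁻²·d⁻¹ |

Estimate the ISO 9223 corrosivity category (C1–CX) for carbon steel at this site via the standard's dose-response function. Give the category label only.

C2

carbon steel: T≤10 °C ⇒ hinge +0.150·(-11.7−10) = -3.2550
  Pd branch = 1.77·Pd^0.52·e^(0.02·RH+f) = 0.3123 μm/a
  Sd branch = 0.102·Sd^0.62·e^(0.033·RH+0.04·T) = 1.065 μm/a
  sum: 0.3123 + 1.065 → r_corr = 1.377 μm/a
1.38 μm/a falls in (1.3, 25] for carbon steel → category C2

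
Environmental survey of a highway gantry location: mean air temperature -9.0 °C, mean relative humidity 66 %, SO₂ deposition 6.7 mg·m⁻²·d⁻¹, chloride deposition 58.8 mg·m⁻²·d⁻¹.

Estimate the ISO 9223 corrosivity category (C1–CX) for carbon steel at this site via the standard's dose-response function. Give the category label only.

carbon steel: f(T) = +0.150·(T−10) [T≤10 °C] = -2.8500
  Pd branch = 1.77·Pd^0.52·e^(0.02·RH+f) = 1.031 μm/a
  Sd branch = 0.102·Sd^0.62·e^(0.033·RH+0.04·T) = 7.855 μm/a
  sum: 1.031 + 7.855 → r_corr = 8.886 μm/a
8.89 μm/a falls in (1.3, 25] for carbon steel → category C2

C2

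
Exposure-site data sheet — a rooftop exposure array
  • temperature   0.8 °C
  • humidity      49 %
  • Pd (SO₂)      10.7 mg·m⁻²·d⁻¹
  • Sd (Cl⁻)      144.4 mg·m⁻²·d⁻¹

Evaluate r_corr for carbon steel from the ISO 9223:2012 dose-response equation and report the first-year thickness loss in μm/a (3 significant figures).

r_corr = 15.6 μm/a

carbon steel: T≤10 °C ⇒ hinge +0.150·(0.8−10) = -1.3800
  Pd branch = 1.77·Pd^0.52·e^(0.02·RH+f) = 4.069 μm/a
  Cl⁻ term: 0.102·144.4^0.62·exp(0.033·49+0.04·0.8) = 11.58
  r_corr = 4.069 + 11.58 = 15.65 μm/a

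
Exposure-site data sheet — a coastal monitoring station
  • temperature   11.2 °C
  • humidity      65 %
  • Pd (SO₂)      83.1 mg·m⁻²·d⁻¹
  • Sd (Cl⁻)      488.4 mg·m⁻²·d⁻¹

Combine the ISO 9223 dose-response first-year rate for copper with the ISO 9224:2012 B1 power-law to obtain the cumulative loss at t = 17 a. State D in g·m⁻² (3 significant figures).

D(17) = 99.8 g·m⁻²

copper: temperature factor f = -0.080·(1.2) = -0.0960
  SO₂ term: 0.0053·83.1^0.26·exp(0.059·65-0.0960) = 0.7034
  Cl⁻ term: 0.01025·488.4^0.27·exp(0.036·65+0.049·11.2) = 0.9801
  sum: 0.7034 + 0.9801 → r_corr = 1.684 μm/a
ISO 9224: D(t) = r_corr · t^b with b = 0.667 (copper, B1)
  D(17) = 1.684 × 17^0.667 = 1.684 × 6.618 = 11.14 μm
  Mass loss = 11.14 μm × 8.96 g/cm³ = 99.82 g·m⁻²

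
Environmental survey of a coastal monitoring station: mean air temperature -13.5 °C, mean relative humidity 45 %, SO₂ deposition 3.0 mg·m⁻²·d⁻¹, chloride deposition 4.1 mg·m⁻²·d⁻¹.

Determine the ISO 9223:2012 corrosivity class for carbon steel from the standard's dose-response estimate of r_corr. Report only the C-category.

carbon steel: T≤10 °C ⇒ hinge +0.150·(-13.5−10) = -3.5250
  sulphur-dioxide contribution → 0.227 μm/a
  chloride contribution → 0.6294 μm/a
  total first-year rate 0.8564 μm/a
0.856 μm/a falls in (0, 1.3] for carbon steel → category C1

C1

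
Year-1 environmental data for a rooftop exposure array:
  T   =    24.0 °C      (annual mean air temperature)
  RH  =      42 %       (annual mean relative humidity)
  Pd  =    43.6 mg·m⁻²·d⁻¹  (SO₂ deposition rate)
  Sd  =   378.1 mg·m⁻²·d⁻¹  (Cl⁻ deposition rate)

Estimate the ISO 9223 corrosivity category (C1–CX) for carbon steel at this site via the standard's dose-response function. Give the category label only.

C4

carbon steel: temperature factor f = -0.054·(14.0) = -0.7560
  sulphur-dioxide contribution → 13.71 μm/a
  chloride contribution → 42.23 μm/a
  total first-year rate 55.93 μm/a
ISO 9223 Table 2 (carbon steel): 50 < 55.9 ≤ 80 μm/a ⇒ C4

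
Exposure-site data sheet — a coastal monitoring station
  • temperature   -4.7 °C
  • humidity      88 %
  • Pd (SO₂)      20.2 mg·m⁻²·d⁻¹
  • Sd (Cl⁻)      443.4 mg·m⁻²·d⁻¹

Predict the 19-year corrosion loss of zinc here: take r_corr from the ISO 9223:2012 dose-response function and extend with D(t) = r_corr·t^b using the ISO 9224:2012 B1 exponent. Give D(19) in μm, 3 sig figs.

zinc: temperature factor f = +0.038·(-14.7) = -0.5586
  sulphur-dioxide contribution → 1.586 μm/a
  chloride contribution → 0.7655 μm/a
  total first-year rate 2.352 μm/a
Power-law: D(19) = r_corr · 19^0.813
  D(19) = 2.352 × 19^0.813 = 2.352 × 10.96 = 25.76 μm

D(19) = 25.8 μm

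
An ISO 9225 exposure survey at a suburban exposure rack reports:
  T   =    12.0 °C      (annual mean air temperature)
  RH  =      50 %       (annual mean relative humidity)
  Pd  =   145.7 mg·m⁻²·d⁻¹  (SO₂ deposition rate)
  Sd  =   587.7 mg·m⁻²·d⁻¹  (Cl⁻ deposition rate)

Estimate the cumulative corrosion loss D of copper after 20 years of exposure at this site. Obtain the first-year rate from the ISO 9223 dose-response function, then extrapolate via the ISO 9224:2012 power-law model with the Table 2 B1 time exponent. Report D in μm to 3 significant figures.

copper: temperature factor f = -0.080·(2.0) = -0.1600
  Pd branch = 0.0053·Pd^0.26·e^(0.059·RH+f) = 0.3151 μm/a
  Sd branch = 0.01025·Sd^0.27·e^(0.036·RH+0.049·T) = 0.6244 μm/a
  r_corr = 0.3151 + 0.6244 = 0.9395 μm/a
Long-term exponent b (ISO 9224 Table 2, B1) = 0.667
  D(20) = 0.9395 × 20^0.667 = 0.9395 × 7.375 = 6.93 μm

D(20) = 6.93 μm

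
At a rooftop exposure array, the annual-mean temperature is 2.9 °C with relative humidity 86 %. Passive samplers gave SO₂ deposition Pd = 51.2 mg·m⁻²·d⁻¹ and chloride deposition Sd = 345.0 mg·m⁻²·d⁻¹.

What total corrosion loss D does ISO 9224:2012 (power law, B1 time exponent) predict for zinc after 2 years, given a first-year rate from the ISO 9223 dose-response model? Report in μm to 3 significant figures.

D(2) = 7.30 μm

zinc: temperature factor f = +0.038·(-7.1) = -0.2698
  sulphur-dioxide contribution → 2.908 μm/a
  chloride contribution → 1.246 μm/a
  total first-year rate 4.154 μm/a
ISO 9224: D(t) = r_corr · t^b with b = 0.813 (zinc, B1)
  D(2) = 4.154 × 2^0.813 = 4.154 × 1.757 = 7.297 μm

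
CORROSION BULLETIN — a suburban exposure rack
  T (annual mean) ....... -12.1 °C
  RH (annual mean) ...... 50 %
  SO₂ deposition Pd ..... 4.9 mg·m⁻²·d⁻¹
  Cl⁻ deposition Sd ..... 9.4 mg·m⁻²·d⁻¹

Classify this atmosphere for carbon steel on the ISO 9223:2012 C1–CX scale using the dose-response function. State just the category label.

carbon steel: T≤10 °C ⇒ hinge +0.150·(-12.1−10) = -3.3150
  SO₂ term: 1.77·4.9^0.52·exp(0.02·50-3.3150) = 0.3995
  Sd branch = 0.102·Sd^0.62·e^(0.033·RH+0.04·T) = 1.313 μm/a
  sum: 0.3995 + 1.313 → r_corr = 1.713 μm/a
Category bounds: 1.3…25 μm/a bracket r_corr ⇒ C2

C2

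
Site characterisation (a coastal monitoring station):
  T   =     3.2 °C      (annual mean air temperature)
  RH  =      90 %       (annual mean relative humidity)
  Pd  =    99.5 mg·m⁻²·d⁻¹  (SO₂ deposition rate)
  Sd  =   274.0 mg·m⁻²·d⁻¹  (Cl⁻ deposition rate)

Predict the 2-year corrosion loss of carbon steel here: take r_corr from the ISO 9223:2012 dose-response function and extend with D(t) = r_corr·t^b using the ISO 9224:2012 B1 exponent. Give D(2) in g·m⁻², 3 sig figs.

carbon steel: f(T) = +0.150·(T−10) [T≤10 °C] = -1.0200
  SO₂ term: 1.77·99.5^0.52·exp(0.02·90-1.0200) = 42.23
  Sd branch = 0.102·Sd^0.62·e^(0.033·RH+0.04·T) = 73.36 μm/a
  sum: 42.23 + 73.36 → r_corr = 115.6 μm/a
ISO 9224: D(t) = r_corr · t^b with b = 0.523 (carbon steel, B1)
  D(2) = 115.6 × 2^0.523 = 115.6 × 1.437 = 166.1 μm
  Mass loss = 166.1 μm × 7.85 g/cm³ = 1304 g·m⁻²

D(2) = 1.30e+03 g·m⁻²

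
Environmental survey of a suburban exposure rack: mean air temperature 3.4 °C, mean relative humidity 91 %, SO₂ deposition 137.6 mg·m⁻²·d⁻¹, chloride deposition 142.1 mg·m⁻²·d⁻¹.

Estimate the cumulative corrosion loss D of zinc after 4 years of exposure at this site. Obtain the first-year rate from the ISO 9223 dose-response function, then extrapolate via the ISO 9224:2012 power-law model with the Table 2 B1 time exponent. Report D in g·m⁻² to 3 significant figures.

D(4) = 145 g·m⁻²

zinc: f(T) = +0.038·(T−10) [T≤10 °C] = -0.2508
  Pd branch = 0.0129·Pd^0.44·e^(0.046·RH+f) = 5.763 μm/a
  Sd branch = 0.0175·Sd^0.57·e^(0.008·RH+0.085·T) = 0.816 μm/a
  r_corr = 5.763 + 0.816 = 6.579 μm/a
Power-law: D(4) = r_corr · 4^0.813
  D(4) = 6.579 × 4^0.813 = 6.579 × 3.087 = 20.31 μm
  Mass loss = 20.31 μm × 7.14 g/cm³ = 145 g·m⁻²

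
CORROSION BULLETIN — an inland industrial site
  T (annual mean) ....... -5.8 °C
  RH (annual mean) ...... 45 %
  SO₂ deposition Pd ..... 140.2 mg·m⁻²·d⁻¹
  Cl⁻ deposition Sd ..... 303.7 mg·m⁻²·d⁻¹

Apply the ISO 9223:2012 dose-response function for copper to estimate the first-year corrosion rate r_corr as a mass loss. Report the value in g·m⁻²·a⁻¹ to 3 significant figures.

r_corr = 1.97 g·m⁻²·a⁻¹

copper: f(T) = +0.126·(T−10) [T≤10 °C] = -1.9908
  sulphur-dioxide contribution → 0.03723 μm/a
  chloride contribution → 0.1824 μm/a
  total first-year rate 0.2197 μm/a
Convert to mass loss: 0.2197 μm/a × 8.96 g/cm³ = 1.968 g·m⁻²·a⁻¹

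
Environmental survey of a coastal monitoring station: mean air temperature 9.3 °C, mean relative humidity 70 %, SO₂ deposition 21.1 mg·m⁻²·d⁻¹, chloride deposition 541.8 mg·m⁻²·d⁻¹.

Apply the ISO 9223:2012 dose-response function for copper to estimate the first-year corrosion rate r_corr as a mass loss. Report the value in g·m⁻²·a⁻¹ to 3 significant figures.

r_corr = 15.8 g·m⁻²·a⁻¹

copper: f(T) = +0.126·(T−10) [T≤10 °C] = -0.0882
  SO₂ term: 0.0053·21.1^0.26·exp(0.059·70-0.0882) = 0.6667
  Cl⁻ term: 0.01025·541.8^0.27·exp(0.036·70+0.049·9.3) = 1.099
  sum: 0.6667 + 1.099 → r_corr = 1.766 μm/a
Convert to mass loss: 1.766 μm/a × 8.96 g/cm³ = 15.82 g·m⁻²·a⁻¹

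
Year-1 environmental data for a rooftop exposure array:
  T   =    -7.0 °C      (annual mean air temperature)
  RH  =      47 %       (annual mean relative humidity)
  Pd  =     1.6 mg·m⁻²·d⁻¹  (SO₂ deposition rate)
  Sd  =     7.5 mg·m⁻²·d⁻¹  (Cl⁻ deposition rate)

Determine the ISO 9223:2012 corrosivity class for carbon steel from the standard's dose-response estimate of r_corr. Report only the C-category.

C2

carbon steel: T≤10 °C ⇒ hinge +0.150·(-7.0−10) = -2.5500
  Pd branch = 1.77·Pd^0.52·e^(0.02·RH+f) = 0.4518 μm/a
  Cl⁻ term: 0.102·7.5^0.62·exp(0.033·47+0.04·-7.0) = 1.268
  r_corr = 0.4518 + 1.268 = 1.72 μm/a
1.72 μm/a falls in (1.3, 25] for carbon steel → category C2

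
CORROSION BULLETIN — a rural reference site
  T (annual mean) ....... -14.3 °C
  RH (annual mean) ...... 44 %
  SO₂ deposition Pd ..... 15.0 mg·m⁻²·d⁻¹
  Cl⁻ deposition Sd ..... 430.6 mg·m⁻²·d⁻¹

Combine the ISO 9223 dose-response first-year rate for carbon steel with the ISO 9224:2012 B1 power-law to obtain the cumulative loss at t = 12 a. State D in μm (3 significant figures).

carbon steel: T≤10 °C ⇒ hinge +0.150·(-14.3−10) = -3.6450
  SO₂ term: 1.77·15.0^0.52·exp(0.02·44-3.6450) = 0.4557
  Sd branch = 0.102·Sd^0.62·e^(0.033·RH+0.04·T) = 10.57 μm/a
  r_corr = 0.4557 + 10.57 = 11.02 μm/a
Power-law: D(12) = r_corr · 12^0.523
  D(12) = 11.02 × 12^0.523 = 11.02 × 3.668 = 40.43 μm

D(12) = 40.4 μm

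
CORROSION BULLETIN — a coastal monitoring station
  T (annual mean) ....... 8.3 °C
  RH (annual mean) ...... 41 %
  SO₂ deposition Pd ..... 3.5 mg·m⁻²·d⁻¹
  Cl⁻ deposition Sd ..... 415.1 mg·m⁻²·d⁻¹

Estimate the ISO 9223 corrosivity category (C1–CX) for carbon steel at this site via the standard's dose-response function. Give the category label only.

C3

carbon steel: T≤10 °C ⇒ hinge +0.150·(8.3−10) = -0.2550
  sulphur-dioxide contribution → 5.974 μm/a
  chloride contribution → 23.1 μm/a
  total first-year rate 29.08 μm/a
ISO 9223 Table 2 (carbon steel): 25 < 29.1 ≤ 50 μm/a ⇒ C3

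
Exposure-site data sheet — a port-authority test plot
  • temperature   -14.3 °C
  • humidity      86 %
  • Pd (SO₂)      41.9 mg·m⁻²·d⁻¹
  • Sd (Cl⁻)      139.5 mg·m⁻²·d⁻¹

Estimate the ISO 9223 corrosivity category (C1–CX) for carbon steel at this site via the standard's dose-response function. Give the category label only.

C2

carbon steel: T≤10 °C ⇒ hinge +0.150·(-14.3−10) = -3.6450
  SO₂ term: 1.77·41.9^0.52·exp(0.02·86-3.6450) = 1.801
  Cl⁻ term: 0.102·139.5^0.62·exp(0.033·86+0.04·-14.3) = 21.01
  sum: 1.801 + 21.01 → r_corr = 22.81 μm/a
22.8 μm/a falls in (1.3, 25] for carbon steel → category C2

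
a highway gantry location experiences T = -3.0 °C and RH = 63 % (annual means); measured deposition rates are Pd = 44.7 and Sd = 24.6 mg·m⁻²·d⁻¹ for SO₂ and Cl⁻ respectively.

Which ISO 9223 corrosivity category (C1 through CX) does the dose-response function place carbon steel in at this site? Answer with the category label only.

C2

carbon steel: f(T) = +0.150·(T−10) [T≤10 °C] = -1.9500
  Pd branch = 1.77·Pd^0.52·e^(0.02·RH+f) = 6.404 μm/a
  Sd branch = 0.102·Sd^0.62·e^(0.033·RH+0.04·T) = 5.269 μm/a
  sum: 6.404 + 5.269 → r_corr = 11.67 μm/a
ISO 9223 Table 2 (carbon steel): 1.3 < 11.7 ≤ 25 μm/a ⇒ C2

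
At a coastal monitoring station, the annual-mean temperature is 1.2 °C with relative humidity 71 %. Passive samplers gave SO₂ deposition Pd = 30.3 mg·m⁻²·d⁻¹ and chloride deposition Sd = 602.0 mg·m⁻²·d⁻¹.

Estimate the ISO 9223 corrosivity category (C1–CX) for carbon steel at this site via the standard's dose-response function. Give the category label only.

C4

carbon steel: T≤10 °C ⇒ hinge +0.150·(1.2−10) = -1.3200
  Pd branch = 1.77·Pd^0.52·e^(0.02·RH+f) = 11.53 μm/a
  Cl⁻ term: 0.102·602.0^0.62·exp(0.033·71+0.04·1.2) = 58.93
  r_corr = 11.53 + 58.93 = 70.46 μm/a
Category bounds: 50…80 μm/a bracket r_corr ⇒ C4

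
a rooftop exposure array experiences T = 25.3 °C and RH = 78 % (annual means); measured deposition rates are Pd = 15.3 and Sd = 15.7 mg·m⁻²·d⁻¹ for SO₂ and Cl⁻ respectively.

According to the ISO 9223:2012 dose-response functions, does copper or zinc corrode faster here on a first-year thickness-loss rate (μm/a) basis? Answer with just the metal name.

copper: temperature factor f = -0.080·(15.3) = -1.2240
  Pd branch = 0.0053·Pd^0.26·e^(0.059·RH+f) = 0.3157 μm/a
  Sd branch = 0.01025·Sd^0.27·e^(0.036·RH+0.049·T) = 1.235 μm/a
  sum: 0.3157 + 1.235 → r_corr = 1.55 μm/a
zinc: temperature factor f = -0.071·(15.3) = -1.0863
  SO₂ term: 0.0129·15.3^0.44·exp(0.046·78-1.0863) = 0.5228
  Cl⁻ term: 0.0175·15.7^0.57·exp(0.008·78+0.085·25.3) = 1.348
  sum: 0.5228 + 1.348 → r_corr = 1.871 μm/a
Ordering by μm/a: zinc (1.87) > copper (1.55)

zinc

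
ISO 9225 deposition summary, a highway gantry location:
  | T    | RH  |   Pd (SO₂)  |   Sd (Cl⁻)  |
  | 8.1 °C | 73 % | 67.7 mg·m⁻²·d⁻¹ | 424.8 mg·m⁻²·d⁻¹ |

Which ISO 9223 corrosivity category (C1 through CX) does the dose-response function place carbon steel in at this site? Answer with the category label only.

C5

carbon steel: T≤10 °C ⇒ hinge +0.150·(8.1−10) = -0.2850
  Pd branch = 1.77·Pd^0.52·e^(0.02·RH+f) = 51.31 μm/a
  Sd branch = 0.102·Sd^0.62·e^(0.033·RH+0.04·T) = 66.83 μm/a
  r_corr = 51.31 + 66.83 = 118.1 μm/a
Category bounds: 80…200 μm/a bracket r_corr ⇒ C5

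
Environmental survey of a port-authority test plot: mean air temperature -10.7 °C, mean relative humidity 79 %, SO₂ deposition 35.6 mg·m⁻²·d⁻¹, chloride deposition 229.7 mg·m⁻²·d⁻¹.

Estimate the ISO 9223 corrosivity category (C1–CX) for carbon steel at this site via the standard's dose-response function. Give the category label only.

C3

carbon steel: T≤10 °C ⇒ hinge +0.150·(-10.7−10) = -3.1050
  Pd branch = 1.77·Pd^0.52·e^(0.02·RH+f) = 2.468 μm/a
  Cl⁻ term: 0.102·229.7^0.62·exp(0.033·79+0.04·-10.7) = 26.23
  sum: 2.468 + 26.23 → r_corr = 28.7 μm/a
ISO 9223 Table 2 (carbon steel): 25 < 28.7 ≤ 50 μm/a ⇒ C3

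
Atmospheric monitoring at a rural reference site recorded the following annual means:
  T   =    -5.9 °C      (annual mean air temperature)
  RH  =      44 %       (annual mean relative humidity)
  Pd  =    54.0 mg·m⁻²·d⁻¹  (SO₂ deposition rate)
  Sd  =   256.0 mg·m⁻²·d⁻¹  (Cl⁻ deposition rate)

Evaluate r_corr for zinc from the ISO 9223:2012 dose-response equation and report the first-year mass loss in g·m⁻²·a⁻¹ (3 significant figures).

zinc: T≤10 °C ⇒ hinge +0.038·(-5.9−10) = -0.6042
  sulphur-dioxide contribution → 0.3086 μm/a
  chloride contribution → 0.3555 μm/a
  ⇒ r_corr(zinc) = 0.6641 μm/a
Convert to mass loss: 0.6641 μm/a × 7.14 g/cm³ = 4.742 g·m⁻²·a⁻¹

r_corr = 4.74 g·m⁻²·a⁻¹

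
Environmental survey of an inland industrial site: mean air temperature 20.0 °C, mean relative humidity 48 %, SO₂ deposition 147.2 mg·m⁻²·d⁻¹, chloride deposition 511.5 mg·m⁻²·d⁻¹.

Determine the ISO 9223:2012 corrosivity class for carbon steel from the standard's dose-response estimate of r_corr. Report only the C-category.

carbon steel: T>10 °C ⇒ hinge -0.054·(20.0−10) = -0.5400
  SO₂ term: 1.77·147.2^0.52·exp(0.02·48-0.5400) = 36.12
  Sd branch = 0.102·Sd^0.62·e^(0.033·RH+0.04·T) = 52.9 μm/a
  r_corr = 36.12 + 52.9 = 89.01 μm/a
Category bounds: 80…200 μm/a bracket r_corr ⇒ C5

C5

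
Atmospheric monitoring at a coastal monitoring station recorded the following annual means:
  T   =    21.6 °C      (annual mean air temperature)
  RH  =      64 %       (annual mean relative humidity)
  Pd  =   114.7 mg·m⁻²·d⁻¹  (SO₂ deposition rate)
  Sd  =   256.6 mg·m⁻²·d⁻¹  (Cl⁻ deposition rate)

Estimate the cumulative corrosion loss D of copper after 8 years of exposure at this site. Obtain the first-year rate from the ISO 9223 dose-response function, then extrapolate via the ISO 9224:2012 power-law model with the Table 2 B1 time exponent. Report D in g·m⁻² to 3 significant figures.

copper: T>10 °C ⇒ hinge -0.080·(21.6−10) = -0.9280
  sulphur-dioxide contribution → 0.3138 μm/a
  chloride contribution → 1.323 μm/a
  ⇒ r_corr(copper) = 1.637 μm/a
ISO 9224: D(t) = r_corr · t^b with b = 0.667 (copper, B1)
  D(8) = 1.637 × 8^0.667 = 1.637 × 4.003 = 6.551 μm
  Mass loss = 6.551 μm × 8.96 g/cm³ = 58.7 g·m⁻²

D(8) = 58.7 g·m⁻²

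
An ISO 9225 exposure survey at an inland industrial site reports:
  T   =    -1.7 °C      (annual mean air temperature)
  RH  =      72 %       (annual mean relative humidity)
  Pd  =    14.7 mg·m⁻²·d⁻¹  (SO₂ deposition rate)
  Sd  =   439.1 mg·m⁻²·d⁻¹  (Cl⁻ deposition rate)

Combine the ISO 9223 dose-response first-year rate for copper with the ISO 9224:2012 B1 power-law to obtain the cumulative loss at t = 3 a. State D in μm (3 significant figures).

copper: f(T) = +0.126·(T−10) [T≤10 °C] = -1.4742
  SO₂ term: 0.0053·14.7^0.26·exp(0.059·72-1.4742) = 0.1708
  Sd branch = 0.01025·Sd^0.27·e^(0.036·RH+0.049·T) = 0.6512 μm/a
  r_corr = 0.1708 + 0.6512 = 0.822 μm/a
Power-law: D(3) = r_corr · 3^0.667
  D(3) = 0.822 × 3^0.667 = 0.822 × 2.081 = 1.71 μm

D(3) = 1.71 μm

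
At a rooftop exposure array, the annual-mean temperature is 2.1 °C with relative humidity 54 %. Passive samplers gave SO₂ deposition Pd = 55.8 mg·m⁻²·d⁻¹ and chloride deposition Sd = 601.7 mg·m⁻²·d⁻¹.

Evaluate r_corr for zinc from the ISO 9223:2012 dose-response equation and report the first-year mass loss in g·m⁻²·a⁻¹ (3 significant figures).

r_corr = 13.6 g·m⁻²·a⁻¹

zinc: temperature factor f = +0.038·(-7.9) = -0.3002
  Pd branch = 0.0129·Pd^0.44·e^(0.046·RH+f) = 0.6722 μm/a
  Cl⁻ term: 0.0175·601.7^0.57·exp(0.008·54+0.085·2.1) = 1.237
  r_corr = 0.6722 + 1.237 = 1.909 μm/a
Convert to mass loss: 1.909 μm/a × 7.14 g/cm³ = 13.63 g·m⁻²·a⁻¹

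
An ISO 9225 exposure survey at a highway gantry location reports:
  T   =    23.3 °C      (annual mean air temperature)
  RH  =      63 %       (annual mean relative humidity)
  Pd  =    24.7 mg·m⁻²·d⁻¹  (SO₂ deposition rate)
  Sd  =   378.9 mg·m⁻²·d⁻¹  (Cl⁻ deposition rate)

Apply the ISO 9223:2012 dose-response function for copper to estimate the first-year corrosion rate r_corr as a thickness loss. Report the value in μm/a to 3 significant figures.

copper: temperature factor f = -0.080·(13.3) = -1.0640
  SO₂ term: 0.0053·24.7^0.26·exp(0.059·63-1.0640) = 0.1732
  Sd branch = 0.01025·Sd^0.27·e^(0.036·RH+0.049·T) = 1.541 μm/a
  r_corr = 0.1732 + 1.541 = 1.714 μm/a

r_corr = 1.71 μm/a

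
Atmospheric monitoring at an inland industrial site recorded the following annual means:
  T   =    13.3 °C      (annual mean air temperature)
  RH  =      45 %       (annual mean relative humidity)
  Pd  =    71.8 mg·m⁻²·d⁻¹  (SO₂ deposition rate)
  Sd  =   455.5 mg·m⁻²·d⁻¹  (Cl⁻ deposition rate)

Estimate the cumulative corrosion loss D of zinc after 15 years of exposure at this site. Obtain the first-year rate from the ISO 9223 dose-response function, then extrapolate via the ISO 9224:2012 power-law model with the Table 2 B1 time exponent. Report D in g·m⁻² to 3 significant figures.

zinc: T>10 °C ⇒ hinge -0.071·(13.3−10) = -0.2343
  sulphur-dioxide contribution → 0.5303 μm/a
  chloride contribution → 2.545 μm/a
  total first-year rate 3.075 μm/a
Power-law: D(15) = r_corr · 15^0.813
  D(15) = 3.075 × 15^0.813 = 3.075 × 9.04 = 27.8 μm
  Mass loss = 27.8 μm × 7.14 g/cm³ = 198.5 g·m⁻²

D(15) = 198 g·m⁻²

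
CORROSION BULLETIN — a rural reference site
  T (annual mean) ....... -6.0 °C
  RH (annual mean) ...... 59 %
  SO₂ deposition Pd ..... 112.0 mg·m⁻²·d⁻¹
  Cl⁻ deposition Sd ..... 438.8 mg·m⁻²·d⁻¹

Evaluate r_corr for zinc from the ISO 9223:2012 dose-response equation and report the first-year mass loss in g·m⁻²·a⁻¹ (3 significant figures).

zinc: temperature factor f = +0.038·(-16.0) = -0.6080
  SO₂ term: 0.0129·112.0^0.44·exp(0.046·59-0.6080) = 0.845
  Sd branch = 0.0175·Sd^0.57·e^(0.008·RH+0.085·T) = 0.5403 μm/a
  r_corr = 0.845 + 0.5403 = 1.385 μm/a
Convert to mass loss: 1.385 μm/a × 7.14 g/cm³ = 9.891 g·m⁻²·a⁻¹

r_corr = 9.89 g·m⁻²·a⁻¹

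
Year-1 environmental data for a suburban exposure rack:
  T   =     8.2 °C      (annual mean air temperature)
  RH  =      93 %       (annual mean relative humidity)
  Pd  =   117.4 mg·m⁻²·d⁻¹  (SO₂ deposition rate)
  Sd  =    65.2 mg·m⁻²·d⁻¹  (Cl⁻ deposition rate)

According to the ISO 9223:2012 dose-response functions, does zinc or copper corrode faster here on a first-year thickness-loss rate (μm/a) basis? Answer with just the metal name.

zinc

zinc: temperature factor f = +0.038·(-1.8) = -0.0684
  Pd branch = 0.0129·Pd^0.44·e^(0.046·RH+f) = 7.07 μm/a
  Cl⁻ term: 0.0175·65.2^0.57·exp(0.008·93+0.085·8.2) = 0.7998
  sum: 7.07 + 0.7998 → r_corr = 7.87 μm/a
copper: T≤10 °C ⇒ hinge +0.126·(8.2−10) = -0.2268
  Pd branch = 0.0053·Pd^0.26·e^(0.059·RH+f) = 3.523 μm/a
  Sd branch = 0.01025·Sd^0.27·e^(0.036·RH+0.049·T) = 1.346 μm/a
  sum: 3.523 + 1.346 → r_corr = 4.869 μm/a
Ordering by μm/a: zinc (7.87) > copper (4.87)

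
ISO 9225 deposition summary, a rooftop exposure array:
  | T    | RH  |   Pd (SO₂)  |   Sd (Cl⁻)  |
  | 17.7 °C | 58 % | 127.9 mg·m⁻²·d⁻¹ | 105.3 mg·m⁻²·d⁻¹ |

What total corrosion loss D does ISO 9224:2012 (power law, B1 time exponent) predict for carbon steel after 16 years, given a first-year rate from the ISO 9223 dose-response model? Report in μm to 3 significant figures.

D(16) = 305 μm

carbon steel: T>10 °C ⇒ hinge -0.054·(17.7−10) = -0.4158
  SO₂ term: 1.77·127.9^0.52·exp(0.02·58-0.4158) = 46.42
  Cl⁻ term: 0.102·105.3^0.62·exp(0.033·58+0.04·17.7) = 25.19
  sum: 46.42 + 25.19 → r_corr = 71.61 μm/a
Long-term exponent b (ISO 9224 Table 2, B1) = 0.523
  D(16) = 71.61 × 16^0.523 = 71.61 × 4.263 = 305.3 μm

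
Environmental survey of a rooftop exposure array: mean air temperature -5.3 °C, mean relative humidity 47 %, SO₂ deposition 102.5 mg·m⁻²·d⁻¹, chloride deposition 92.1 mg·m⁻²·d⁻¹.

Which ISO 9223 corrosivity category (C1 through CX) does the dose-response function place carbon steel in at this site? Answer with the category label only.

C2

carbon steel: T≤10 °C ⇒ hinge +0.150·(-5.3−10) = -2.2950
  sulphur-dioxide contribution → 5.071 μm/a
  chloride contribution → 6.426 μm/a
  total first-year rate 11.5 μm/a
ISO 9223 Table 2 (carbon steel): 1.3 < 11.5 ≤ 25 μm/a ⇒ C2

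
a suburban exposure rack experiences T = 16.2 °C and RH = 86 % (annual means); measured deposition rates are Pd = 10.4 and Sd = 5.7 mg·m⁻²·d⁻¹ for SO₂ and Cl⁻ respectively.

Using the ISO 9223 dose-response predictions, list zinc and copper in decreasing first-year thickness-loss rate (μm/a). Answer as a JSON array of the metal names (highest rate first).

zinc: T>10 °C ⇒ hinge -0.071·(16.2−10) = -0.4402
  SO₂ term: 0.0129·10.4^0.44·exp(0.046·86-0.4402) = 1.216
  Sd branch = 0.0175·Sd^0.57·e^(0.008·RH+0.085·T) = 0.3721 μm/a
  r_corr = 1.216 + 0.3721 = 1.588 μm/a
copper: T>10 °C ⇒ hinge -0.080·(16.2−10) = -0.4960
  Pd branch = 0.0053·Pd^0.26·e^(0.059·RH+f) = 0.9482 μm/a
  Cl⁻ term: 0.01025·5.7^0.27·exp(0.036·86+0.049·16.2) = 0.8019
  sum: 0.9482 + 0.8019 → r_corr = 1.75 μm/a
Ordering by μm/a: copper (1.75) > zinc (1.59)

["copper", "zinc"]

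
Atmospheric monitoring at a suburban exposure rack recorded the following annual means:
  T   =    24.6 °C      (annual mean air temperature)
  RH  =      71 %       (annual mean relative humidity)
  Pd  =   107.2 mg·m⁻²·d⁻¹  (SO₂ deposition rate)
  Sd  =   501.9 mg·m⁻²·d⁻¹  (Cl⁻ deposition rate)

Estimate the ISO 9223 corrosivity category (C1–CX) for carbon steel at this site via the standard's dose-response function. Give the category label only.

carbon steel: f(T) = -0.054·(T−10) [T>10 °C] = -0.7884
  SO₂ term: 1.77·107.2^0.52·exp(0.02·71-0.7884) = 37.84
  Sd branch = 0.102·Sd^0.62·e^(0.033·RH+0.04·T) = 134.2 μm/a
  sum: 37.84 + 134.2 → r_corr = 172.1 μm/a
172 μm/a falls in (80, 200] for carbon steel → category C5

C5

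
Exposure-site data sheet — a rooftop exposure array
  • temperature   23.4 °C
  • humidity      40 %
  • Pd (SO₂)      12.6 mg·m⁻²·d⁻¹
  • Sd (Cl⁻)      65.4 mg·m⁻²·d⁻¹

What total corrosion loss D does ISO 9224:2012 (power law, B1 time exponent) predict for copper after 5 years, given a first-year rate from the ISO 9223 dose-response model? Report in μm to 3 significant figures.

copper: T>10 °C ⇒ hinge -0.080·(23.4−10) = -1.0720
  Pd branch = 0.0053·Pd^0.26·e^(0.059·RH+f) = 0.03713 μm/a
  Cl⁻ term: 0.01025·65.4^0.27·exp(0.036·40+0.049·23.4) = 0.421
  sum: 0.03713 + 0.421 → r_corr = 0.4581 μm/a
Power-law: D(5) = r_corr · 5^0.667
  D(5) = 0.4581 × 5^0.667 = 0.4581 × 2.926 = 1.34 μm

D(5) = 1.34 μm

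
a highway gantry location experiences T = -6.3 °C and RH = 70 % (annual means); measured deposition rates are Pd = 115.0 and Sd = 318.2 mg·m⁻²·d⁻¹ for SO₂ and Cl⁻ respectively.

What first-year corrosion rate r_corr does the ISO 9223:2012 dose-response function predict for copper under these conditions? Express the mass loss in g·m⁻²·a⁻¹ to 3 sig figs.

copper: temperature factor f = +0.126·(-16.3) = -2.0538
  sulphur-dioxide contribution → 0.1451 μm/a
  chloride contribution → 0.4434 μm/a
  ⇒ r_corr(copper) = 0.5885 μm/a
Convert to mass loss: 0.5885 μm/a × 8.96 g/cm³ = 5.273 g·m⁻²·a⁻¹

r_corr = 5.27 g·m⁻²·a⁻¹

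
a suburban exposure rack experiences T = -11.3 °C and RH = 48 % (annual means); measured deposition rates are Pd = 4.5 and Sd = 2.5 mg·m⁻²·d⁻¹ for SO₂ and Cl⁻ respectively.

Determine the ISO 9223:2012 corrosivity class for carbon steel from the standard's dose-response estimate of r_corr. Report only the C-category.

C1

carbon steel: T≤10 °C ⇒ hinge +0.150·(-11.3−10) = -3.1950
  Pd branch = 1.77·Pd^0.52·e^(0.02·RH+f) = 0.414 μm/a
  Sd branch = 0.102·Sd^0.62·e^(0.033·RH+0.04·T) = 0.5584 μm/a
  r_corr = 0.414 + 0.5584 = 0.9724 μm/a
0.972 μm/a falls in (0, 1.3] for carbon steel → category C1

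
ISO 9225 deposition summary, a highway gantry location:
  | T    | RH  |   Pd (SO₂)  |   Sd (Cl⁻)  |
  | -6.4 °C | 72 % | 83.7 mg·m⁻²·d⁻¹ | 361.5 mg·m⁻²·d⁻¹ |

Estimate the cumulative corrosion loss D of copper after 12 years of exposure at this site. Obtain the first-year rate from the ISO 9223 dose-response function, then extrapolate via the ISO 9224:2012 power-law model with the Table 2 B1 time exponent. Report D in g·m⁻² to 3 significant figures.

copper: T≤10 °C ⇒ hinge +0.126·(-6.4−10) = -2.0664
  SO₂ term: 0.0053·83.7^0.26·exp(0.059·72-2.0664) = 0.1485
  Sd branch = 0.01025·Sd^0.27·e^(0.036·RH+0.049·T) = 0.4908 μm/a
  sum: 0.1485 + 0.4908 → r_corr = 0.6393 μm/a
Power-law: D(12) = r_corr · 12^0.667
  D(12) = 0.6393 × 12^0.667 = 0.6393 × 5.246 = 3.354 μm
  Mass loss = 3.354 μm × 8.96 g/cm³ = 30.05 g·m⁻²

D(12) = 30.0 g·m⁻²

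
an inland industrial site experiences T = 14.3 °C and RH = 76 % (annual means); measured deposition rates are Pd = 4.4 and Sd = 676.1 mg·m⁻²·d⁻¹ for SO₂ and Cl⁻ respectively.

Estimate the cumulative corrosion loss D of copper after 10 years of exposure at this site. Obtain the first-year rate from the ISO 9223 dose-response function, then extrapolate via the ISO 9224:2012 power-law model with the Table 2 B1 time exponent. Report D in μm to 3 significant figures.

D(10) = 10.9 μm

copper: f(T) = -0.080·(T−10) [T>10 °C] = -0.3440
  Pd branch = 0.0053·Pd^0.26·e^(0.059·RH+f) = 0.4893 μm/a
  Cl⁻ term: 0.01025·676.1^0.27·exp(0.036·76+0.049·14.3) = 1.851
  sum: 0.4893 + 1.851 → r_corr = 2.34 μm/a
ISO 9224: D(t) = r_corr · t^b with b = 0.667 (copper, B1)
  D(10) = 2.34 × 10^0.667 = 2.34 × 4.645 = 10.87 μm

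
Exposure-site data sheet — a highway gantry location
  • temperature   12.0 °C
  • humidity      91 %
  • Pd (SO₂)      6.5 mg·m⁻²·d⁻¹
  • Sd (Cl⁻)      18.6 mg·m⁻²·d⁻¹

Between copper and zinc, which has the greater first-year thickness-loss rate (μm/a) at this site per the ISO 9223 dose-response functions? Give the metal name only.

copper: T>10 °C ⇒ hinge -0.080·(12.0−10) = -0.1600
  Pd branch = 0.0053·Pd^0.26·e^(0.059·RH+f) = 1.577 μm/a
  Cl⁻ term: 0.01025·18.6^0.27·exp(0.036·91+0.049·12.0) = 1.075
  sum: 1.577 + 1.075 → r_corr = 2.653 μm/a
zinc: f(T) = -0.071·(T−10) [T>10 °C] = -0.1420
  SO₂ term: 0.0129·6.5^0.44·exp(0.046·91-0.1420) = 1.677
  Sd branch = 0.0175·Sd^0.57·e^(0.008·RH+0.085·T) = 0.5319 μm/a
  sum: 1.677 + 0.5319 → r_corr = 2.209 μm/a
Ordering by μm/a: copper (2.65) > zinc (2.21)

copper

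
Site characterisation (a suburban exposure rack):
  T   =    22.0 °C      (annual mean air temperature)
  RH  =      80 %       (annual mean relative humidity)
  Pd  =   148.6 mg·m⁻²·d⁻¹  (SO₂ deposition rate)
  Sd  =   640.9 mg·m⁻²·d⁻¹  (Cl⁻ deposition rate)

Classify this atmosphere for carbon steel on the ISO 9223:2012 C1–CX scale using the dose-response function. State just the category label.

carbon steel: temperature factor f = -0.054·(12.0) = -0.6480
  SO₂ term: 1.77·148.6^0.52·exp(0.02·80-0.6480) = 61.78
  Cl⁻ term: 0.102·640.9^0.62·exp(0.033·80+0.04·22.0) = 189.5
  sum: 61.78 + 189.5 → r_corr = 251.2 μm/a
Category bounds: 200…700 μm/a bracket r_corr ⇒ CX

CX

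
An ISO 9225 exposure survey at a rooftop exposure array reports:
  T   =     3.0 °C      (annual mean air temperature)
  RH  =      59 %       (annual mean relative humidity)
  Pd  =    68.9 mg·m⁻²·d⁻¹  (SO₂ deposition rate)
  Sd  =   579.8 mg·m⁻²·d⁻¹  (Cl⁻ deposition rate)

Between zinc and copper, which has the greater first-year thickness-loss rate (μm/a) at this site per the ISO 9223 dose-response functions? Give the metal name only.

zinc: T≤10 °C ⇒ hinge +0.038·(3.0−10) = -0.2660
  Pd branch = 0.0129·Pd^0.44·e^(0.046·RH+f) = 0.9606 μm/a
  Sd branch = 0.0175·Sd^0.57·e^(0.008·RH+0.085·T) = 1.361 μm/a
  sum: 0.9606 + 1.361 → r_corr = 2.322 μm/a
copper: temperature factor f = +0.126·(-7.0) = -0.8820
  Pd branch = 0.0053·Pd^0.26·e^(0.059·RH+f) = 0.2143 μm/a
  Sd branch = 0.01025·Sd^0.27·e^(0.036·RH+0.049·T) = 0.5535 μm/a
  sum: 0.2143 + 0.5535 → r_corr = 0.7677 μm/a
Ordering by μm/a: zinc (2.32) > copper (0.768)

zinc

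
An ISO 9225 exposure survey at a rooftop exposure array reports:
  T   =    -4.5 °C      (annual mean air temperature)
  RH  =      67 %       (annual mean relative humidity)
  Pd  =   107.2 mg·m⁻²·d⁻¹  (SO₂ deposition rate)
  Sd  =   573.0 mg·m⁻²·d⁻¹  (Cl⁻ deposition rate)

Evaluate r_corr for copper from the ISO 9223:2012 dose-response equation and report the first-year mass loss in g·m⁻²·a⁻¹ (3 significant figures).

copper: f(T) = +0.126·(T−10) [T≤10 °C] = -1.8270
  sulphur-dioxide contribution → 0.1498 μm/a
  chloride contribution → 0.5095 μm/a
  total first-year rate 0.6593 μm/a
Convert to mass loss: 0.6593 μm/a × 8.96 g/cm³ = 5.907 g·m⁻²·a⁻¹

r_corr = 5.91 g·m⁻²·a⁻¹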